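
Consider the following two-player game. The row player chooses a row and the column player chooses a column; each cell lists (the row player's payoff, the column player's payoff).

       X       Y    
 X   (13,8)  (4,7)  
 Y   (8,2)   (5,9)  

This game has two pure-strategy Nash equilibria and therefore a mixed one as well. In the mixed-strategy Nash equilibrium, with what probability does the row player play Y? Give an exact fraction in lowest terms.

1/8

The row player's mix p on X must make the column player indifferent between X and Y.
The column player's payoff from X: 8p + 2(1−p). From Y: 7p + 9(1−p).
Set equal: 1p = 7(1−p) → p = 7/8.
Probability on Y is 1 − 7/8 = 1/8.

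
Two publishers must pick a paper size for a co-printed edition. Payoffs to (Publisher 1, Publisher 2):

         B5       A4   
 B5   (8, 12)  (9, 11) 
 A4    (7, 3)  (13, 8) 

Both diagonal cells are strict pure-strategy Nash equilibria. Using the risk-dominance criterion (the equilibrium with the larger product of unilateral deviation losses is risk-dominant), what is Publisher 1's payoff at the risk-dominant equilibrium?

At both B5: Publisher 1 loses 8 − 7 = 1 by deviating; Publisher 2 loses 12 − 11 = 1. Product = 1·1 = 1.
At both A4: Publisher 1 loses 13 − 9 = 4 by deviating; Publisher 2 loses 8 − 3 = 5. Product = 4·5 = 20.
20 > 1, so both A4 is risk-dominant. Publisher 1's payoff there is 13.

13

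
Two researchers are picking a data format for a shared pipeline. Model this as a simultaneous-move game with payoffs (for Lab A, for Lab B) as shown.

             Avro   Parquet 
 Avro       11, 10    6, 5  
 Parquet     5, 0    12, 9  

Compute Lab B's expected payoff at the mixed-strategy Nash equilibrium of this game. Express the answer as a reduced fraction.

Lab A mixes with probability p on Avro, chosen so Lab B is indifferent: 10p + 0(1−p) = 5p + 9(1−p) gives p = 9/14.
Lab B's expected payoff is 10·9/14 + 0·5/14 = 45/7.

45/7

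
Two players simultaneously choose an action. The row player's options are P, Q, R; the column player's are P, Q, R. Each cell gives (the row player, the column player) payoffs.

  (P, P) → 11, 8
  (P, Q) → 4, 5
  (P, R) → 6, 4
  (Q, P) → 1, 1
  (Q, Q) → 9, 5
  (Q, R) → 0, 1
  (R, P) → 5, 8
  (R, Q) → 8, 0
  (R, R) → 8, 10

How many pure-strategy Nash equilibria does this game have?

3

Both P: the row player gets 11 (best alternative 5); the column player gets 8 (best alternative 5). Neither deviates — NE.
Both Q: the row player gets 9 (best alternative 8); the column player gets 5 (best alternative 1). Neither deviates — NE.
Both R: the row player gets 8 (best alternative 6); the column player gets 10 (best alternative 8). Neither deviates — NE.
(R, P) is not a NE: the row player would switch to P (11 > 5).
No other cell survives both best-response checks, so there are 3 pure NE.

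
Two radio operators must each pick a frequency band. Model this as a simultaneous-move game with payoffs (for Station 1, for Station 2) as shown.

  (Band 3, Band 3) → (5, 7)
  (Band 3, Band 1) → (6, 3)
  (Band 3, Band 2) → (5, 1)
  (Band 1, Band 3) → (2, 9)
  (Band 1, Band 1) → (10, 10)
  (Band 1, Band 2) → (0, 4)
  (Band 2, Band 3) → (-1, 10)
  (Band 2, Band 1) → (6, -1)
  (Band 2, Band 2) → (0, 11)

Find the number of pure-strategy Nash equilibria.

2

Both Band 3: Station 1 gets 5 (best alternative 2); Station 2 gets 7 (best alternative 3). Neither deviates — NE.
Both Band 1: Station 1 gets 10 (best alternative 6); Station 2 gets 10 (best alternative 9). Neither deviates — NE.
Both Band 2 is not a NE: Station 1 would switch to Band 3 (5 > 0).
No other cell survives both best-response checks, so there are 2 pure NE.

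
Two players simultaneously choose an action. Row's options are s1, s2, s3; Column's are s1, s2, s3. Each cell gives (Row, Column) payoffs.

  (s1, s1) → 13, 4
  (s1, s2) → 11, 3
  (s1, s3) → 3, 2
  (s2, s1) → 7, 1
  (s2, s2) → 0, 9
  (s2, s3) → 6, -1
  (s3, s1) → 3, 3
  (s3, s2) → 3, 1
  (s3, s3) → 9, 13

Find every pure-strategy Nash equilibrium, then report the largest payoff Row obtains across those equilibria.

13

Both s1 is a pure NE (Row: 13 ≥ 7; Column: 4 ≥ 3). Row gets 13.
Both s3 is a pure NE (Row: 9 ≥ 6; Column: 13 ≥ 3). Row gets 9.
Every other cell has a profitable deviation for at least one player. Highest of {13, 9} is 13.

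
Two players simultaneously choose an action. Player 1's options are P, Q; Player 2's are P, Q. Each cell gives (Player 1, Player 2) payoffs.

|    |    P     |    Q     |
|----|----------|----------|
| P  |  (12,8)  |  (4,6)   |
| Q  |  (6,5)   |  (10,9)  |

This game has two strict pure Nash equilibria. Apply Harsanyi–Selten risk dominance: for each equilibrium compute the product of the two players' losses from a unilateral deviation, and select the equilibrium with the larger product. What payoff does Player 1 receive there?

10

At both P: Player 1 loses 12 − 6 = 6 by deviating; Player 2 loses 8 − 6 = 2. Product = 6·2 = 12.
At both Q: Player 1 loses 10 − 4 = 6 by deviating; Player 2 loses 9 − 5 = 4. Product = 6·4 = 24.
24 > 12, so both Q is risk-dominant. Player 1's payoff there is 10.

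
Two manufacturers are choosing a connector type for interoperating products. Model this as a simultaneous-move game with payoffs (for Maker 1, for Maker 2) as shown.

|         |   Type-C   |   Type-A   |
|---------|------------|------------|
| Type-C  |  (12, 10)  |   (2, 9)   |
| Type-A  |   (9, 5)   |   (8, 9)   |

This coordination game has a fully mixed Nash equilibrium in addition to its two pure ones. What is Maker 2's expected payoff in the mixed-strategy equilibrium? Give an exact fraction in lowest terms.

9

Maker 1 mixes with probability p on Type-C, chosen so Maker 2 is indifferent: 10p + 5(1−p) = 9p + 9(1−p) gives p = 4/5.
Maker 2's expected payoff is 10·4/5 + 5·1/5 = 9.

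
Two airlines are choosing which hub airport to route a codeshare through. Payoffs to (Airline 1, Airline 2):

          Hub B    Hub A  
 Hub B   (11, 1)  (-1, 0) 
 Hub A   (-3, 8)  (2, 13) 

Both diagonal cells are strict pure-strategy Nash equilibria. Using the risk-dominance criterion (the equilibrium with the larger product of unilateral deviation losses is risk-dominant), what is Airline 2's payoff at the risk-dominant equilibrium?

At both Hub B: Airline 1 loses 11 − (-3) = 14 by deviating; Airline 2 loses 1 − 0 = 1. Product = 14·1 = 14.
At both Hub A: Airline 1 loses 2 − (-1) = 3 by deviating; Airline 2 loses 13 − 8 = 5. Product = 3·5 = 15.
15 > 14, so both Hub A is risk-dominant. Airline 2's payoff there is 13.

13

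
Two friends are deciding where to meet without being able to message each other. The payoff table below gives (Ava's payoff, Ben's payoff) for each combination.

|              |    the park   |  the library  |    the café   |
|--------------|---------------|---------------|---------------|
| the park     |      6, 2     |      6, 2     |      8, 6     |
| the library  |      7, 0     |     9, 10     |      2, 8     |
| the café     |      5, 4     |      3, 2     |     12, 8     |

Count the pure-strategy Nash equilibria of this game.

2

Both the library: Ava gets 9 (best alternative 6); Ben gets 10 (best alternative 8). Neither deviates — NE.
Both the café: Ava gets 12 (best alternative 8); Ben gets 8 (best alternative 4). Neither deviates — NE.
Both the park is not a NE: Ava would switch to the library (7 > 6).
No other cell survives both best-response checks, so there are 2 pure NE.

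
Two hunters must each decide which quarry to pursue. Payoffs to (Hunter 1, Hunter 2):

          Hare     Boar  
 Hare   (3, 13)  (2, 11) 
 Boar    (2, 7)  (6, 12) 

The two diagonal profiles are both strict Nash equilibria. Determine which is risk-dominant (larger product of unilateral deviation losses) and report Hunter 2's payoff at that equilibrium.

At both Hare: Hunter 1 loses 3 − 2 = 1 by deviating; Hunter 2 loses 13 − 11 = 2. Product = 1·2 = 2.
At both Boar: Hunter 1 loses 6 − 2 = 4 by deviating; Hunter 2 loses 12 − 7 = 5. Product = 4·5 = 20.
20 > 2, so both Boar is risk-dominant. Hunter 2's payoff there is 12.

12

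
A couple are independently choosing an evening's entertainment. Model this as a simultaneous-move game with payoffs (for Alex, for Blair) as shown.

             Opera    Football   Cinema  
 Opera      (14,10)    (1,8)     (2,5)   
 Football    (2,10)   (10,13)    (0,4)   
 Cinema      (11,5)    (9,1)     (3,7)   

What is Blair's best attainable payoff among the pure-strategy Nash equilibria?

13

Both Opera is a pure NE (Alex: 14 ≥ 11; Blair: 10 ≥ 8). Blair gets 10.
Both Football is a pure NE (Alex: 10 ≥ 9; Blair: 13 ≥ 10). Blair gets 13.
Both Cinema is a pure NE (Alex: 3 ≥ 2; Blair: 7 ≥ 5). Blair gets 7.
Every other cell has a profitable deviation for at least one player. Highest of {10, 13, 7} is 13.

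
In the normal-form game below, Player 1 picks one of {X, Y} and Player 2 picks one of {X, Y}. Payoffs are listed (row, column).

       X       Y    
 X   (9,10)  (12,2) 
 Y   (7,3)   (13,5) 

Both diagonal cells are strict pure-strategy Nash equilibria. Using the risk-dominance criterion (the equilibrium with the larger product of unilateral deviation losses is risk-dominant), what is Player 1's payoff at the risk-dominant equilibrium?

9

At both X: Player 1 loses 9 − 7 = 2 by deviating; Player 2 loses 10 − 2 = 8. Product = 2·8 = 16.
At both Y: Player 1 loses 13 − 12 = 1 by deviating; Player 2 loses 5 − 3 = 2. Product = 1·2 = 2.
16 > 2, so both X is risk-dominant. Player 1's payoff there is 9.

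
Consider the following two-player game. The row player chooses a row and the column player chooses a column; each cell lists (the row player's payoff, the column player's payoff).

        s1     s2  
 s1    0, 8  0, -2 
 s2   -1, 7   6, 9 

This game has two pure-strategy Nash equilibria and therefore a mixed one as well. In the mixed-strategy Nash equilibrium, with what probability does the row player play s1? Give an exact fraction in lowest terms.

1/6

The row player's mix p on s1 must make the column player indifferent between s1 and s2.
The column player's payoff from s1: 8p + 7(1−p). From s2: (-2)p + 9(1−p).
Set equal: 10p = 2(1−p) → p = 2/12 = 1/6.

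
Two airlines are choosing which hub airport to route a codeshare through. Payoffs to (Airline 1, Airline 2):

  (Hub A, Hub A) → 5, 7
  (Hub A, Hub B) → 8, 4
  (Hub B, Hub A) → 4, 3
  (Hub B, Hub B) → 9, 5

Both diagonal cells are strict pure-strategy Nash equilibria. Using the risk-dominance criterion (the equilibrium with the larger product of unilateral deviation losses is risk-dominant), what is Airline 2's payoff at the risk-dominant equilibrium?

At both Hub A: Airline 1 loses 5 − 4 = 1 by deviating; Airline 2 loses 7 − 4 = 3. Product = 1·3 = 3.
At both Hub B: Airline 1 loses 9 − 8 = 1 by deviating; Airline 2 loses 5 − 3 = 2. Product = 1·2 = 2.
3 > 2, so both Hub A is risk-dominant. Airline 2's payoff there is 7.

7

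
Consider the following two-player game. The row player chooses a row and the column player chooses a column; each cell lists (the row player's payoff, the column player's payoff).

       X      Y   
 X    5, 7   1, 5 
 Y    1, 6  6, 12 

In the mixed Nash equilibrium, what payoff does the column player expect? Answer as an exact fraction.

27/4

The row player mixes with probability p on X, chosen so the column player is indifferent: 7p + 6(1−p) = 5p + 12(1−p) gives p = 3/4.
The column player's expected payoff is 7·3/4 + 6·1/4 = 27/4.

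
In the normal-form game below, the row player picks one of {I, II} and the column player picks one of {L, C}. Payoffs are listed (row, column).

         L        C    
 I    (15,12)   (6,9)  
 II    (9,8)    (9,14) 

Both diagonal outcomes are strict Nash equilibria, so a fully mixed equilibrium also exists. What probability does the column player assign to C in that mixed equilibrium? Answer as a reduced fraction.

2/3

The column player's mix q on L must make the row player indifferent between I and II.
The row player's payoff from I: 15q + 6(1−q). From II: 9q + 9(1−q).
Set equal: 6q = 3(1−q) → q = 3/9 = 1/3.
Probability on C is 1 − 1/3 = 2/3.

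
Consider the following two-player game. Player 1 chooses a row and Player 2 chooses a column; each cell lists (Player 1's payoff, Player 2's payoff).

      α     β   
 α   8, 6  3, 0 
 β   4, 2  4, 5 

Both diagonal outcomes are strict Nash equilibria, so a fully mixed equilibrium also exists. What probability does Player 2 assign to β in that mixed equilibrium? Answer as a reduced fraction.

Player 2's mix q on α must make Player 1 indifferent between α and β.
Player 1's payoff from α: 8q + 3(1−q). From β: 4q + 4(1−q).
Set equal: 4q = 1(1−q) → q = 1/5.
Probability on β is 1 − 1/5 = 4/5.

4/5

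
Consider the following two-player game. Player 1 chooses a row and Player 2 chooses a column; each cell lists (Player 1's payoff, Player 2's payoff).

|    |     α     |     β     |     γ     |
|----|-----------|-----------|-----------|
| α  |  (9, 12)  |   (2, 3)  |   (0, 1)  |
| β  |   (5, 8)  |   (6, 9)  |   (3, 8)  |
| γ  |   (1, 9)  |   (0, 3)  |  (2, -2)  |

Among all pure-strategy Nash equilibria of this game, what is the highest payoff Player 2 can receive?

12

Both α is a pure NE (Player 1: 9 ≥ 5; Player 2: 12 ≥ 3). Player 2 gets 12.
Both β is a pure NE (Player 1: 6 ≥ 2; Player 2: 9 ≥ 8). Player 2 gets 9.
Every other cell has a profitable deviation for at least one player. Highest of {12, 9} is 12.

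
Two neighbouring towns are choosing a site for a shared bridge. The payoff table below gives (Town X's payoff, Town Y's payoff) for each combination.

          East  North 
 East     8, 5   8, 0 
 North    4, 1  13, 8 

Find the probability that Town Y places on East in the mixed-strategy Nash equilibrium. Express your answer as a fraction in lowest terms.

5/9

Town Y's mix q on East must make Town X indifferent between East and North.
Town X's payoff from East: 8q + 8(1−q). From North: 4q + 13(1−q).
Set equal: 4q = 5(1−q) → q = 5/9.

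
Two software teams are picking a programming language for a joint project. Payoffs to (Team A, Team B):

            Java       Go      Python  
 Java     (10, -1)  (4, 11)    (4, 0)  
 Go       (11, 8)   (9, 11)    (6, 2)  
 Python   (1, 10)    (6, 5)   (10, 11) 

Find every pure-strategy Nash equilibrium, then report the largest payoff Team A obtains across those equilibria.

Both Go is a pure NE (Team A: 9 ≥ 6; Team B: 11 ≥ 8). Team A gets 9.
Both Python is a pure NE (Team A: 10 ≥ 6; Team B: 11 ≥ 10). Team A gets 10.
Every other cell has a profitable deviation for at least one player. Highest of {9, 10} is 10.

10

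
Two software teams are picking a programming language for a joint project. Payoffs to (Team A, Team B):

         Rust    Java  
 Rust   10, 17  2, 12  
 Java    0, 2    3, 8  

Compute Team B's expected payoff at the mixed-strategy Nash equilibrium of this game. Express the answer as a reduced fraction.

Team A mixes with probability p on Rust, chosen so Team B is indifferent: 17p + 2(1−p) = 12p + 8(1−p) gives p = 6/11.
Team B's expected payoff is 17·6/11 + 2·5/11 = 112/11.

112/11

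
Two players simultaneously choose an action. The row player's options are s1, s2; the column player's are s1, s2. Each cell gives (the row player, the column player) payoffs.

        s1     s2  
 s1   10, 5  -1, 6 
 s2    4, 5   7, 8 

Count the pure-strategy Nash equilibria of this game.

Both s2: the row player gets 7 (best alternative -1); the column player gets 8 (best alternative 5). Neither deviates — NE.
Both s1 is not a NE: the column player would switch to s2 (6 > 5).
No other cell survives both best-response checks, so there is 1 pure NE.

1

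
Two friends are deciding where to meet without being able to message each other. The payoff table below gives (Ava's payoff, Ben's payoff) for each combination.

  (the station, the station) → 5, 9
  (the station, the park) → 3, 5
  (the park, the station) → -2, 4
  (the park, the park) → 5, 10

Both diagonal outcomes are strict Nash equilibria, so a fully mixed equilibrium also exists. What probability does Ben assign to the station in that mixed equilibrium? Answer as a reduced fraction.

2/9

Ben's mix q on the station must make Ava indifferent between the station and the park.
Ava's payoff from the station: 5q + 3(1−q). From the park: (-2)q + 5(1−q).
Set equal: 7q = 2(1−q) → q = 2/9.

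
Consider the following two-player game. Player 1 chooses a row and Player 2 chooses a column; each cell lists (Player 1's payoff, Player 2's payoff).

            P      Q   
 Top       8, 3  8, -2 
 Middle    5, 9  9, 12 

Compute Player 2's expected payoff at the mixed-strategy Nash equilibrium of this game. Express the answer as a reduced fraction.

27/4

Player 1 mixes with probability p on Top, chosen so Player 2 is indifferent: 3p + 9(1−p) = (-2)p + 12(1−p) gives p = 3/8.
Player 2's expected payoff is 3·3/8 + 9·5/8 = 27/4.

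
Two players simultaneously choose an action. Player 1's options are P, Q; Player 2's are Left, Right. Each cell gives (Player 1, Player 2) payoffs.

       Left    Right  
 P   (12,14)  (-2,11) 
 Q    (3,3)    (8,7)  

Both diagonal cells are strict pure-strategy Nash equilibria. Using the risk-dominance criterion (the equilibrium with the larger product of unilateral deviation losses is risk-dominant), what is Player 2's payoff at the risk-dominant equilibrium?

At (P, Left): Player 1 loses 12 − 3 = 9 by deviating; Player 2 loses 14 − 11 = 3. Product = 9·3 = 27.
At (Q, Right): Player 1 loses 8 − (-2) = 10 by deviating; Player 2 loses 7 − 3 = 4. Product = 10·4 = 40.
40 > 27, so (Q, Right) is risk-dominant. Player 2's payoff there is 7.

7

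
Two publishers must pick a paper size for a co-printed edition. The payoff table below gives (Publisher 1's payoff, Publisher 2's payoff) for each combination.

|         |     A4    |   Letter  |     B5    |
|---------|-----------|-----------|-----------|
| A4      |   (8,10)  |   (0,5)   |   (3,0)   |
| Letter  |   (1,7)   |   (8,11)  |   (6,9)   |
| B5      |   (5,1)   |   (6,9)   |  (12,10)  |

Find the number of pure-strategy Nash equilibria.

Both A4: Publisher 1 gets 8 (best alternative 5); Publisher 2 gets 10 (best alternative 5). Neither deviates — NE.
Both Letter: Publisher 1 gets 8 (best alternative 6); Publisher 2 gets 11 (best alternative 9). Neither deviates — NE.
Both B5: Publisher 1 gets 12 (best alternative 6); Publisher 2 gets 10 (best alternative 9). Neither deviates — NE.
(Letter, B5) is not a NE: Publisher 1 would switch to B5 (12 > 6).
No other cell survives both best-response checks, so there are 3 pure NE.

3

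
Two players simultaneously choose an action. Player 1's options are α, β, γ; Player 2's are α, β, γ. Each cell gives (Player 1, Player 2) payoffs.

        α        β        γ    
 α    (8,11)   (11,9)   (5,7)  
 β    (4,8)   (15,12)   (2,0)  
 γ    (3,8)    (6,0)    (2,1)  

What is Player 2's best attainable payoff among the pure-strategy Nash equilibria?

12

Both α is a pure NE (Player 1: 8 ≥ 4; Player 2: 11 ≥ 9). Player 2 gets 11.
Both β is a pure NE (Player 1: 15 ≥ 11; Player 2: 12 ≥ 8). Player 2 gets 12.
Every other cell has a profitable deviation for at least one player. Highest of {11, 12} is 12.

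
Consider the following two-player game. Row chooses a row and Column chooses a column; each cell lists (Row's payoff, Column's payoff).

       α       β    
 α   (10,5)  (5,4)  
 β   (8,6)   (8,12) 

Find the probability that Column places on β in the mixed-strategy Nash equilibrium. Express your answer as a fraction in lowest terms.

Column's mix q on α must make Row indifferent between α and β.
Row's payoff from α: 10q + 5(1−q). From β: 8q + 8(1−q).
Set equal: 2q = 3(1−q) → q = 3/5.
Probability on β is 1 − 3/5 = 2/5.

2/5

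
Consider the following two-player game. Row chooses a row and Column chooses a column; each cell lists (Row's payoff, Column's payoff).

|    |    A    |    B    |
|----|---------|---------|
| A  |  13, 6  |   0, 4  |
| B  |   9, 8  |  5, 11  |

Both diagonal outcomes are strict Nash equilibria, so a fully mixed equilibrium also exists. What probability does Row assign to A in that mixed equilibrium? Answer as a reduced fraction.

3/5

Row's mix p on A must make Column indifferent between A and B.
Column's payoff from A: 6p + 8(1−p). From B: 4p + 11(1−p).
Set equal: 2p = 3(1−p) → p = 3/5.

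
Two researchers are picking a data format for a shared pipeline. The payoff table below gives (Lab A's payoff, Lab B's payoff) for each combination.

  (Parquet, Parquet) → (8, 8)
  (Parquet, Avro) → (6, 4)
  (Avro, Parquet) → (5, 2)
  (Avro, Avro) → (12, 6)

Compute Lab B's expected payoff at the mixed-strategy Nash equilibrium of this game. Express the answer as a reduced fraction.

Lab A mixes with probability p on Parquet, chosen so Lab B is indifferent: 8p + 2(1−p) = 4p + 6(1−p) gives p = 1/2.
Lab B's expected payoff is 8·1/2 + 2·1/2 = 5.

5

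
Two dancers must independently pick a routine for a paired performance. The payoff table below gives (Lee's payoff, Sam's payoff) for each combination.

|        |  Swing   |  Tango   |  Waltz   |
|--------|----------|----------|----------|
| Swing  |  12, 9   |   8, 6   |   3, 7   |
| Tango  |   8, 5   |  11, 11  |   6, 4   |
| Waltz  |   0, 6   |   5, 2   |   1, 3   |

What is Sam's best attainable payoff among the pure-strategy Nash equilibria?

Both Swing is a pure NE (Lee: 12 ≥ 8; Sam: 9 ≥ 7). Sam gets 9.
Both Tango is a pure NE (Lee: 11 ≥ 8; Sam: 11 ≥ 5). Sam gets 11.
Every other cell has a profitable deviation for at least one player. Highest of {9, 11} is 11.

11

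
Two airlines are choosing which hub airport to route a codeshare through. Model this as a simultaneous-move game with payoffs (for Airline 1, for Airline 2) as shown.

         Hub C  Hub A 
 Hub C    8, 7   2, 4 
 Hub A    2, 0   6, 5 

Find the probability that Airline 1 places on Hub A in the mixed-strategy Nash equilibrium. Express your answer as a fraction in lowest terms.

3/8

Airline 1's mix p on Hub C must make Airline 2 indifferent between Hub C and Hub A.
Airline 2's payoff from Hub C: 7p + 0(1−p). From Hub A: 4p + 5(1−p).
Set equal: 3p = 5(1−p) → p = 5/8.
Probability on Hub A is 1 − 5/8 = 3/8.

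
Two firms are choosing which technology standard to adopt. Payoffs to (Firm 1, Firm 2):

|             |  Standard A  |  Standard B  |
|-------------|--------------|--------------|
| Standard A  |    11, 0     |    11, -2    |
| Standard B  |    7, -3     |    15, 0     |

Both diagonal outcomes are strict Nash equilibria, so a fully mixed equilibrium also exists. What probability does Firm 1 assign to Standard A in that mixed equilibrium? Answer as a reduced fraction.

3/5

Firm 1's mix p on Standard A must make Firm 2 indifferent between Standard A and Standard B.
Firm 2's payoff from Standard A: 0p + (-3)(1−p). From Standard B: (-2)p + 0(1−p).
Set equal: 2p = 3(1−p) → p = 3/5.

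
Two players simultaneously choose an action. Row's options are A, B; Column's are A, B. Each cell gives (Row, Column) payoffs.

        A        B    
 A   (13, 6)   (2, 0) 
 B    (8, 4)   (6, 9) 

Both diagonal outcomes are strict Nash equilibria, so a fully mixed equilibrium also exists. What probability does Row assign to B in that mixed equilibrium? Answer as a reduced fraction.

Row's mix p on A must make Column indifferent between A and B.
Column's payoff from A: 6p + 4(1−p). From B: 0p + 9(1−p).
Set equal: 6p = 5(1−p) → p = 5/11.
Probability on B is 1 − 5/11 = 6/11.

6/11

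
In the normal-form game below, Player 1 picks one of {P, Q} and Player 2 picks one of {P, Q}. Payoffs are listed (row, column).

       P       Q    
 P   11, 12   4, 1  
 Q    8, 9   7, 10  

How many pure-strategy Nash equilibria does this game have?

2

Both P: Player 1 gets 11 (best alternative 8); Player 2 gets 12 (best alternative 1). Neither deviates — NE.
Both Q: Player 1 gets 7 (best alternative 4); Player 2 gets 10 (best alternative 9). Neither deviates — NE.
(Q, P) is not a NE: Player 1 would switch to P (11 > 8).
No other cell survives both best-response checks, so there are 2 pure NE.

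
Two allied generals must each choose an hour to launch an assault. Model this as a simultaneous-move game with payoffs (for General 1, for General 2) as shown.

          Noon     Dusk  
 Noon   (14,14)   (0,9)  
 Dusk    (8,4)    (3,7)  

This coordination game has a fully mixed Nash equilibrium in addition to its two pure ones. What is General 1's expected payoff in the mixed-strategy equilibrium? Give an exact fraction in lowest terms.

General 2 mixes with probability q on Noon, chosen so General 1 is indifferent: 14q + 0(1−q) = 8q + 3(1−q) gives q = 1/3.
General 1's expected payoff (from either row, since indifferent) is 14·1/3 + 0·2/3 = 14/3.

14/3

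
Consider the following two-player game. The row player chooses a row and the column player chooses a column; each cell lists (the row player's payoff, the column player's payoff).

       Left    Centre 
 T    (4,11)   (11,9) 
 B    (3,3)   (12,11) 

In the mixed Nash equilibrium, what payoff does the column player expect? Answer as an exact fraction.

The row player mixes with probability p on T, chosen so the column player is indifferent: 11p + 3(1−p) = 9p + 11(1−p) gives p = 4/5.
The column player's expected payoff is 11·4/5 + 3·1/5 = 47/5.

47/5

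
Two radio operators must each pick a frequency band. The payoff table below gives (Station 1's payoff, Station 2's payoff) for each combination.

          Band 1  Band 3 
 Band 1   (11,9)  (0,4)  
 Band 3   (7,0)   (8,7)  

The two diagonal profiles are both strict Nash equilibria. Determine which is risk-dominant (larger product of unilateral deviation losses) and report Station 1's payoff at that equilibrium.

8

At both Band 1: Station 1 loses 11 − 7 = 4 by deviating; Station 2 loses 9 − 4 = 5. Product = 4·5 = 20.
At both Band 3: Station 1 loses 8 − 0 = 8 by deviating; Station 2 loses 7 − 0 = 7. Product = 8·7 = 56.
56 > 20, so both Band 3 is risk-dominant. Station 1's payoff there is 8.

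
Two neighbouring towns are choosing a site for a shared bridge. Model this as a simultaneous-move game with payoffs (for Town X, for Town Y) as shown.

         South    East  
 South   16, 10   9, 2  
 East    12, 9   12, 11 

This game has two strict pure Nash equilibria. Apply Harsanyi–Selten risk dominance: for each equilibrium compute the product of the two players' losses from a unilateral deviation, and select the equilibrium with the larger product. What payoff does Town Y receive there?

10

At both South: Town X loses 16 − 12 = 4 by deviating; Town Y loses 10 − 2 = 8. Product = 4·8 = 32.
At both East: Town X loses 12 − 9 = 3 by deviating; Town Y loses 11 − 9 = 2. Product = 3·2 = 6.
32 > 6, so both South is risk-dominant. Town Y's payoff there is 10.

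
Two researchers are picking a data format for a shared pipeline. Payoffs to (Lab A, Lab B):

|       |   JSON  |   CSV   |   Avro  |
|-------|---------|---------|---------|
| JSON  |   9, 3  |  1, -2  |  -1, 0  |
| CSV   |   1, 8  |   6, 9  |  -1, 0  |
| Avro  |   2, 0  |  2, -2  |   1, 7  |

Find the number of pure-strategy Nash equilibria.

3

Both JSON: Lab A gets 9 (best alternative 2); Lab B gets 3 (best alternative 0). Neither deviates — NE.
Both CSV: Lab A gets 6 (best alternative 2); Lab B gets 9 (best alternative 8). Neither deviates — NE.
Both Avro: Lab A gets 1 (best alternative -1); Lab B gets 7 (best alternative 0). Neither deviates — NE.
(JSON, CSV) is not a NE: Lab A would switch to CSV (6 > 1).
No other cell survives both best-response checks, so there are 3 pure NE.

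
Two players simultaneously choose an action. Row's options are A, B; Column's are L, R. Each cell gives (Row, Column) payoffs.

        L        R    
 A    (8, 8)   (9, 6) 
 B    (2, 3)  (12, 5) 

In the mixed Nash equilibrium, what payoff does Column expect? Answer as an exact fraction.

Row mixes with probability p on A, chosen so Column is indifferent: 8p + 3(1−p) = 6p + 5(1−p) gives p = 1/2.
Column's expected payoff is 8·1/2 + 3·1/2 = 11/2.

11/2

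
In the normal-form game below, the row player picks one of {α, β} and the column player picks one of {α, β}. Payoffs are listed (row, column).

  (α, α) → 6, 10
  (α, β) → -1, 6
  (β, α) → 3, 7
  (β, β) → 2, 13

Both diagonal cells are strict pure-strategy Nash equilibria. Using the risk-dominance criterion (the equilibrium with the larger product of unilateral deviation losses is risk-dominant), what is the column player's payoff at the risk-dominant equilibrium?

13

At both α: the row player loses 6 − 3 = 3 by deviating; the column player loses 10 − 6 = 4. Product = 3·4 = 12.
At both β: the row player loses 2 − (-1) = 3 by deviating; the column player loses 13 − 7 = 6. Product = 3·6 = 18.
18 > 12, so both β is risk-dominant. The column player's payoff there is 13.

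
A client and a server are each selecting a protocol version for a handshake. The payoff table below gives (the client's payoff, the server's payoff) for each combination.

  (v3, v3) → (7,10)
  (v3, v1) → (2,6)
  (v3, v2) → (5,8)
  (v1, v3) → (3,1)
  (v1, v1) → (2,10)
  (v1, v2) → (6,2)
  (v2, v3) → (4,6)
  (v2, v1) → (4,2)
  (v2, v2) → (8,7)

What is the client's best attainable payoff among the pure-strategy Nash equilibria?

8

Both v3 is a pure NE (the client: 7 ≥ 4; the server: 10 ≥ 8). The client gets 7.
Both v2 is a pure NE (the client: 8 ≥ 6; the server: 7 ≥ 6). The client gets 8.
Every other cell has a profitable deviation for at least one player. Highest of {7, 8} is 8.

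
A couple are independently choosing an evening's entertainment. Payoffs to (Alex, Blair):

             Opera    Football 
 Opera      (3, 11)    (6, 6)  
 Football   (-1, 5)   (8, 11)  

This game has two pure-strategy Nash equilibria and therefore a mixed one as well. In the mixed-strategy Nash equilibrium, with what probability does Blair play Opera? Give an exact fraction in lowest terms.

Blair's mix q on Opera must make Alex indifferent between Opera and Football.
Alex's payoff from Opera: 3q + 6(1−q). From Football: (-1)q + 8(1−q).
Set equal: 4q = 2(1−q) → q = 2/6 = 1/3.

1/3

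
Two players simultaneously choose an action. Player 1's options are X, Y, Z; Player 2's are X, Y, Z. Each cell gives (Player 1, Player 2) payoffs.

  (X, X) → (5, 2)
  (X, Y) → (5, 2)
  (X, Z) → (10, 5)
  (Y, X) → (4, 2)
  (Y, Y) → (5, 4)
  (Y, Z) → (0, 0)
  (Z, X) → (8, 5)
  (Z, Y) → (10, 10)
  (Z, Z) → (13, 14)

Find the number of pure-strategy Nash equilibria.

1

Both Z: Player 1 gets 13 (best alternative 10); Player 2 gets 14 (best alternative 10). Neither deviates — NE.
Both X is not a NE: Player 1 would switch to Z (8 > 5).
No other cell survives both best-response checks, so there is 1 pure NE.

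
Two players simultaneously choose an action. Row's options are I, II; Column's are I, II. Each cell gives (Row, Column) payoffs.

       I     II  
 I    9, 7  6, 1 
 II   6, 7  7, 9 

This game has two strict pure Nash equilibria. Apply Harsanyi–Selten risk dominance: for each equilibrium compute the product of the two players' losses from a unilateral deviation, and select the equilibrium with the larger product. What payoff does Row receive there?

At both I: Row loses 9 − 6 = 3 by deviating; Column loses 7 − 1 = 6. Product = 3·6 = 18.
At both II: Row loses 7 − 6 = 1 by deviating; Column loses 9 − 7 = 2. Product = 1·2 = 2.
18 > 2, so both I is risk-dominant. Row's payoff there is 9.

9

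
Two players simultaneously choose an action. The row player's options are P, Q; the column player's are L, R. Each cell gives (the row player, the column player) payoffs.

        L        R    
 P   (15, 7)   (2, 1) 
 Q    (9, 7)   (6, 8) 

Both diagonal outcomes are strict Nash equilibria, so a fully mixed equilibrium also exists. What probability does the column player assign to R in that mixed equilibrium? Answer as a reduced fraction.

The column player's mix q on L must make the row player indifferent between P and Q.
The row player's payoff from P: 15q + 2(1−q). From Q: 9q + 6(1−q).
Set equal: 6q = 4(1−q) → q = 4/10 = 2/5.
Probability on R is 1 − 2/5 = 3/5.

3/5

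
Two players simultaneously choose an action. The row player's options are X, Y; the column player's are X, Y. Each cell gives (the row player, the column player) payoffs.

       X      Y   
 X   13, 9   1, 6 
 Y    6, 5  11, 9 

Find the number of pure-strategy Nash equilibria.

2

Both X: the row player gets 13 (best alternative 6); the column player gets 9 (best alternative 6). Neither deviates — NE.
Both Y: the row player gets 11 (best alternative 1); the column player gets 9 (best alternative 5). Neither deviates — NE.
(Y, X) is not a NE: the row player would switch to X (13 > 6).
No other cell survives both best-response checks, so there are 2 pure NE.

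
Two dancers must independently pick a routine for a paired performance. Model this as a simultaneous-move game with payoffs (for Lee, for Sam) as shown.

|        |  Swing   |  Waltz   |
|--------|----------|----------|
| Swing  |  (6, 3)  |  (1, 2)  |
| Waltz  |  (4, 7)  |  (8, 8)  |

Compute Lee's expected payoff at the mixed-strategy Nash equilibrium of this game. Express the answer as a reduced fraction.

Sam mixes with probability q on Swing, chosen so Lee is indifferent: 6q + 1(1−q) = 4q + 8(1−q) gives q = 7/9.
Lee's expected payoff (from either row, since indifferent) is 6·7/9 + 1·2/9 = 44/9.

44/9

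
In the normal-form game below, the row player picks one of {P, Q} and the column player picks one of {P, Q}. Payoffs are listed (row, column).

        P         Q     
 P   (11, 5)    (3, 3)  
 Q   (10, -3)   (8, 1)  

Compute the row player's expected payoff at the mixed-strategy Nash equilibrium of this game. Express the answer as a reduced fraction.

The column player mixes with probability q on P, chosen so the row player is indifferent: 11q + 3(1−q) = 10q + 8(1−q) gives q = 5/6.
The row player's expected payoff (from either row, since indifferent) is 11·5/6 + 3·1/6 = 29/3.

29/3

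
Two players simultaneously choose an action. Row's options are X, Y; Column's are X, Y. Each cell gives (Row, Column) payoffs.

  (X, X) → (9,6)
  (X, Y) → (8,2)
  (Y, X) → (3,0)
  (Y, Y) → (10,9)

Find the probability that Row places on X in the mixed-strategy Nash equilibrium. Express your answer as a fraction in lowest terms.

9/13

Row's mix p on X must make Column indifferent between X and Y.
Column's payoff from X: 6p + 0(1−p). From Y: 2p + 9(1−p).
Set equal: 4p = 9(1−p) → p = 9/13.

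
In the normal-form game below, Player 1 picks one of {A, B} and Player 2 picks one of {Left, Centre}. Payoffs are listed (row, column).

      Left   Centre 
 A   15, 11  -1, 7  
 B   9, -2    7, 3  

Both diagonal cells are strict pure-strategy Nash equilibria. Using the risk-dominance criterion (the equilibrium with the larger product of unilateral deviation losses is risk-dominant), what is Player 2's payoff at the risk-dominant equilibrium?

At (A, Left): Player 1 loses 15 − 9 = 6 by deviating; Player 2 loses 11 − 7 = 4. Product = 6·4 = 24.
At (B, Centre): Player 1 loses 7 − (-1) = 8 by deviating; Player 2 loses 3 − (-2) = 5. Product = 8·5 = 40.
40 > 24, so (B, Centre) is risk-dominant. Player 2's payoff there is 3.

3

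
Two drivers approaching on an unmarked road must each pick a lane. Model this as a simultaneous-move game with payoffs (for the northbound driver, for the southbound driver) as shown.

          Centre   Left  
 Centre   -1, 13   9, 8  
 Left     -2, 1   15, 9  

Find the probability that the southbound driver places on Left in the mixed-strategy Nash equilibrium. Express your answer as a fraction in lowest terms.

The southbound driver's mix q on Centre must make the northbound driver indifferent between Centre and Left.
The northbound driver's payoff from Centre: (-1)q + 9(1−q). From Left: (-2)q + 15(1−q).
Set equal: 1q = 6(1−q) → q = 6/7.
Probability on Left is 1 − 6/7 = 1/7.

1/7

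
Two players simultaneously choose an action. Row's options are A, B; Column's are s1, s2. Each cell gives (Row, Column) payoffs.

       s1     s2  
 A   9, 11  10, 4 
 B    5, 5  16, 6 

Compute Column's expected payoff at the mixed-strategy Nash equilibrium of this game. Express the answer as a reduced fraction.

23/4

Row mixes with probability p on A, chosen so Column is indifferent: 11p + 5(1−p) = 4p + 6(1−p) gives p = 1/8.
Column's expected payoff is 11·1/8 + 5·7/8 = 23/4.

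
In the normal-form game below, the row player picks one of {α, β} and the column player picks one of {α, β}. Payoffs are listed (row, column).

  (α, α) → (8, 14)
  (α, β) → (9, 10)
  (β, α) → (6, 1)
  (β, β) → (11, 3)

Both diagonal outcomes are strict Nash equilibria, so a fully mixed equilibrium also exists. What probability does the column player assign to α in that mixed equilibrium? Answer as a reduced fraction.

1/2

The column player's mix q on α must make the row player indifferent between α and β.
The row player's payoff from α: 8q + 9(1−q). From β: 6q + 11(1−q).
Set equal: 2q = 2(1−q) → q = 2/4 = 1/2.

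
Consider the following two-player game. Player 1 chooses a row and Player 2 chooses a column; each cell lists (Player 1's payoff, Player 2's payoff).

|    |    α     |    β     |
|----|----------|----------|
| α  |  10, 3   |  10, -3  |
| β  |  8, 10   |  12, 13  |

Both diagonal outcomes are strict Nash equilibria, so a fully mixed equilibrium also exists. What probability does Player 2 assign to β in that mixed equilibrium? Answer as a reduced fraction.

1/2

Player 2's mix q on α must make Player 1 indifferent between α and β.
Player 1's payoff from α: 10q + 10(1−q). From β: 8q + 12(1−q).
Set equal: 2q = 2(1−q) → q = 2/4 = 1/2.
Probability on β is 1 − 1/2 = 1/2.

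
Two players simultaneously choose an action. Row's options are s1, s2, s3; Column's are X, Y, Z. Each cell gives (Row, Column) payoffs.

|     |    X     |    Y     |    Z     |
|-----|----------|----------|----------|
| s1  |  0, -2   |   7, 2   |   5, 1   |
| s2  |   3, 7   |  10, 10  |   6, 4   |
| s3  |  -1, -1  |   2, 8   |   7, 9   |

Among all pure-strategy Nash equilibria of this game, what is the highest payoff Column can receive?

10

(s2, Y) is a pure NE (Row: 10 ≥ 7; Column: 10 ≥ 7). Column gets 10.
(s3, Z) is a pure NE (Row: 7 ≥ 6; Column: 9 ≥ 8). Column gets 9.
Every other cell has a profitable deviation for at least one player. Highest of {10, 9} is 10.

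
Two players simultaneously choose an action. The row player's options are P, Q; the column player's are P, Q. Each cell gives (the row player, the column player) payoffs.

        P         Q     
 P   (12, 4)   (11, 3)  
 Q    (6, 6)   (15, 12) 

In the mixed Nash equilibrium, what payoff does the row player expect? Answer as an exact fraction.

57/5

The column player mixes with probability q on P, chosen so the row player is indifferent: 12q + 11(1−q) = 6q + 15(1−q) gives q = 2/5.
The row player's expected payoff (from either row, since indifferent) is 12·2/5 + 11·3/5 = 57/5.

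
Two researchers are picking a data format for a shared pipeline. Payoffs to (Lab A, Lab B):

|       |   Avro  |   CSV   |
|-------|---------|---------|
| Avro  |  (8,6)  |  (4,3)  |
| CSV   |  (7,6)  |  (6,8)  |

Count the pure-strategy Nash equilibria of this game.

2

Both Avro: Lab A gets 8 (best alternative 7); Lab B gets 6 (best alternative 3). Neither deviates — NE.
Both CSV: Lab A gets 6 (best alternative 4); Lab B gets 8 (best alternative 6). Neither deviates — NE.
(CSV, Avro) is not a NE: Lab A would switch to Avro (8 > 7).
No other cell survives both best-response checks, so there are 2 pure NE.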